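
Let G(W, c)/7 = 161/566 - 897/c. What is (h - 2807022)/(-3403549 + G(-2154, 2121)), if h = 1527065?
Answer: 73170021862/194567337541 ≈ 0.37607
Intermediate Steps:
G(W, c) = 1127/566 - 6279/c (G(W, c) = 7*(161/566 - 897/c) = 1127/566 - 6279/c)
(h - 2807022)/(-3403549 + G(-2154, 2121)) = (1527065 - 2807022)/(-3403549 + (1127/566 - 6279/2121)) = -1279957/(-3403549 + (1127/566 - 6279*1/2121)) = -1279957/(-3403549 + (1127/566 - 299/101)) = -1279957/(-3403549 - 55407/57166) = -1279957/(-194567337541/57166) = -1279957*(-57166/194567337541) = 73170021862/194567337541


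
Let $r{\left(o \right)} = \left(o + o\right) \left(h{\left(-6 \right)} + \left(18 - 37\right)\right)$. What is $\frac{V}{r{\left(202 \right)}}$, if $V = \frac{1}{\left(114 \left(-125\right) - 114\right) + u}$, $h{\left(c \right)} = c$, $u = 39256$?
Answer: $- \frac{1}{251409200} \approx -3.9776 \cdot 10^{-9}$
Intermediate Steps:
$V = \frac{1}{24892}$ ($V = \frac{1}{\left(114 \left(-125\right) - 114\right) + 39256} = \frac{1}{\left(-14250 - 114\right) + 39256} = \frac{1}{-14364 + 39256} = \frac{1}{24892} \approx 4.0174 \cdot 10^{-5}$)
$r{\left(o \right)} = - 50 o$ ($r{\left(o \right)} = \left(o + o\right) \left(-6 + \left(18 - 37\right)\right) = 2 o \left(-6 - 19\right) = 2 o \left(-25\right) = - 50 o$)
$\frac{V}{r{\left(202 \right)}} = \frac{1}{24892 \left(\left(-50\right) 202\right)} = \frac{1}{24892 \left(-10100\right)} = \frac{1}{24892} \left(- \frac{1}{10100}\right) = - \frac{1}{251409200}$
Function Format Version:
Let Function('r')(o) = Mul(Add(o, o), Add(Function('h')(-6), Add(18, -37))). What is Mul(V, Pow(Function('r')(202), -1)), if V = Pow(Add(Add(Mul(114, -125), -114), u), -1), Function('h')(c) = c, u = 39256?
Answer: Rational(-1, 251409200) ≈ -3.9776e-9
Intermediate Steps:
V = Rational(1, 24892) (V = Pow(Add(Add(Mul(114, -125), -114), 39256), -1) = Pow(Add(Add(-14250, -114), 39256), -1) = Pow(Add(-14364, 39256), -1) = Pow(24892, -1) = Rational(1, 24892) ≈ 4.0174e-5)
Function('r')(o) = Mul(-50, o) (Function('r')(o) = Mul(Add(o, o), Add(-6, Add(18, -37))) = Mul(Mul(2, o), Add(-6, -19)) = Mul(Mul(2, o), -25) = Mul(-50, o))
Mul(V, Pow(Function('r')(202), -1)) = Mul(Rational(1, 24892), Pow(Mul(-50, 202), -1)) = Mul(Rational(1, 24892), Pow(-10100, -1)) = Mul(Rational(1, 24892), Rational(-1, 10100)) = Rational(-1, 251409200)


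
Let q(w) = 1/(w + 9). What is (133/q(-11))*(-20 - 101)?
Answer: 32186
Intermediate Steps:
q(w) = 1/(9 + w)
(133/q(-11))*(-20 - 101) = (133/(1/(9 - 11)))*(-20 - 101) = (133/(1/(-2)))*(-121) = (133/(-1/2))*(-121) = (133*(-2))*(-121) = -266*(-121) = 32186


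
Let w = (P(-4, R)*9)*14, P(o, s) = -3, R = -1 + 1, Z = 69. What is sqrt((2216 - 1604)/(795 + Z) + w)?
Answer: I*sqrt(54330)/12 ≈ 19.424*I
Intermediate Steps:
R = 0
w = -378 (w = -3*9*14 = -27*14 = -378)
sqrt((2216 - 1604)/(795 + Z) + w) = sqrt((2216 - 1604)/(795 + 69) - 378) = sqrt(612/864 - 378) = sqrt(612*(1/864) - 378) = sqrt(17/24 - 378) = sqrt(-9055/24) = I*sqrt(54330)/12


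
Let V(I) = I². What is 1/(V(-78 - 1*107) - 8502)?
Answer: 1/25723 ≈ 3.8876e-5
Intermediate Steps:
1/(V(-78 - 1*107) - 8502) = 1/((-78 - 1*107)² - 8502) = 1/((-78 - 107)² - 8502) = 1/((-185)² - 8502) = 1/(34225 - 8502) = 1/25723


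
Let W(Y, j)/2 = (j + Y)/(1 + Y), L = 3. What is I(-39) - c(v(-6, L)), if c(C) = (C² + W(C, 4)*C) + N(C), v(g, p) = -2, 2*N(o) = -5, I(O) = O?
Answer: -97/2 ≈ -48.500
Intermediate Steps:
W(Y, j) = 2*(Y + j)/(1 + Y) (W(Y, j) = 2*((j + Y)/(1 + Y)) = 2*((Y + j)/(1 + Y)) = 2*(Y + j)/(1 + Y))
N(o) = -5/2 (N(o) = (½)*(-5) = -5/2)
c(C) = -5/2 + C² + 2*C*(4 + C)/(1 + C) (c(C) = (C² + (2*(C + 4)/(1 + C))*C) - 5/2 = (C² + (2*(4 + C)/(1 + C))*C) - 5/2 = (C² + 2*C*(4 + C)/(1 + C)) - 5/2 = -5/2 + C² + 2*C*(4 + C)/(1 + C))
I(-39) - c(v(-6, L)) = -39 - (-5 + 2*(-2)³ + 6*(-2)² + 11*(-2))/(2*(1 - 2)) = -39 - (-5 + 2*(-8) + 6*4 - 22)/(2*(-1)) = -39 - (-1)*(-5 - 16 + 24 - 22)/2 = -39 - (-1)*(-19)/2 = -39 - 1*19/2 = -39 - 19/2 = -97/2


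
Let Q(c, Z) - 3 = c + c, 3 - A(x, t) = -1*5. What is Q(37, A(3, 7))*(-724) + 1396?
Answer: -54352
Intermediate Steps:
A(x, t) = 8 (A(x, t) = 3 - (-1)*5 = 3 - 1*(-5) = 3 + 5 = 8)
Q(c, Z) = 3 + 2*c (Q(c, Z) = 3 + (c + c) = 3 + 2*c)
Q(37, A(3, 7))*(-724) + 1396 = (3 + 2*37)*(-724) + 1396 = (3 + 74)*(-724) + 1396 = 77*(-724) + 1396 = -55748 + 1396 = -54352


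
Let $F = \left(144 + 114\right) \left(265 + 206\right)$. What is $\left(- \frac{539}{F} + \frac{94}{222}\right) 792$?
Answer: $\frac{82888916}{249787} \approx 331.84$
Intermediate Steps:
$F = 121518$ ($F = 258 \cdot 471 = 121518$)
$\left(- \frac{539}{F} + \frac{94}{222}\right) 792 = \left(- \frac{539}{121518} + \frac{94}{222}\right) 792 = \left(\left(-539\right) \frac{1}{121518} + 94 \cdot \frac{1}{222}\right) 792 = \left(- \frac{539}{121518} + \frac{47}{111}\right) 792 = \frac{1883839}{4496166} \cdot 792 = \frac{82888916}{249787}$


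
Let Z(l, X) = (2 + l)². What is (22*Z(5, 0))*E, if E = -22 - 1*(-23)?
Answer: 1078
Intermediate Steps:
E = 1 (E = -22 + 23 = 1)
(22*Z(5, 0))*E = (22*(2 + 5)²)*1 = (22*7²)*1 = (22*49)*1 = 1078*1 = 1078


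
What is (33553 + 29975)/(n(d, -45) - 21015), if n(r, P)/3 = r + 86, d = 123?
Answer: -5294/1699 ≈ -3.1160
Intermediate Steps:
n(r, P) = 258 + 3*r (n(r, P) = 3*(r + 86) = 3*(86 + r) = 258 + 3*r)
(33553 + 29975)/(n(d, -45) - 21015) = (33553 + 29975)/((258 + 3*123) - 21015) = 63528/((258 + 369) - 21015) = 63528/(627 - 21015) = 63528/(-20388) = 63528*(-1/20388) = -5294/1699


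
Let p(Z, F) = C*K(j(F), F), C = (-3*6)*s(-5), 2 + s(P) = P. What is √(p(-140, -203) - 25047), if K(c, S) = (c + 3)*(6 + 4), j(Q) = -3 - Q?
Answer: 3*√25637 ≈ 480.35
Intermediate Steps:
s(P) = -2 + P
C = 126 (C = (-3*6)*(-2 - 5) = -18*(-7) = 126)
K(c, S) = 30 + 10*c (K(c, S) = (3 + c)*10 = 30 + 10*c)
p(Z, F) = -1260*F (p(Z, F) = 126*(30 + 10*(-3 - F)) = 126*(30 + (-30 - 10*F)) = 126*(-10*F) = -1260*F)
√(p(-140, -203) - 25047) = √(-1260*(-203) - 25047) = √(255780 - 25047) = √230733 = 3*√25637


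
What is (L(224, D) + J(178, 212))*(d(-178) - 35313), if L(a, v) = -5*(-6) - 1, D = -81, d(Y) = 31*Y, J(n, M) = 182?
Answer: -8615341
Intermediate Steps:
L(a, v) = 29 (L(a, v) = 30 - 1 = 29)
(L(224, D) + J(178, 212))*(d(-178) - 35313) = (29 + 182)*(31*(-178) - 35313) = 211*(-5518 - 35313) = 211*(-40831) = -8615341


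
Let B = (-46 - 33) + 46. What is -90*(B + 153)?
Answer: -10800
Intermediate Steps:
B = -33 (B = -79 + 46 = -33)
-90*(B + 153) = -90*(-33 + 153) = -90*120 = -10800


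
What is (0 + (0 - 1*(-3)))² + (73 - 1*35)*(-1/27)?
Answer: 205/27 ≈ 7.5926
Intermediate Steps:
(0 + (0 - 1*(-3)))² + (73 - 1*35)*(-1/27) = (0 + (0 + 3))² + (73 - 35)*(-1*1/27) = (0 + 3)² + 38*(-1/27) = 3² - 38/27 = 9 - 38/27 = 205/27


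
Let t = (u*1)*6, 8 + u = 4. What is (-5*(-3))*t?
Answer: -360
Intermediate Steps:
u = -4 (u = -8 + 4 = -4)
t = -24 (t = -4*1*6 = -4*6 = -24)
(-5*(-3))*t = -5*(-3)*(-24) = 15*(-24) = -360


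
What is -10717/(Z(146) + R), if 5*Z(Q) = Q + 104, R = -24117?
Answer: 10717/24067 ≈ 0.44530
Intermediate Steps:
Z(Q) = 104/5 + Q/5 (Z(Q) = (Q + 104)/5 = (104 + Q)/5 = 104/5 + Q/5)
-10717/(Z(146) + R) = -10717/((104/5 + (⅕)*146) - 24117) = -10717/((104/5 + 146/5) - 24117) = -10717/(50 - 24117) = -10717/(-24067) = -10717*(-1/24067) = 10717/24067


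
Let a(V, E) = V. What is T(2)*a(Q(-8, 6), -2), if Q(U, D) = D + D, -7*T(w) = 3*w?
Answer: -72/7 ≈ -10.286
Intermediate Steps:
T(w) = -3*w/7
Q(U, D) = 2*D
T(2)*a(Q(-8, 6), -2) = (-3/7*2)*(2*6) = -6/7*12 = -72/7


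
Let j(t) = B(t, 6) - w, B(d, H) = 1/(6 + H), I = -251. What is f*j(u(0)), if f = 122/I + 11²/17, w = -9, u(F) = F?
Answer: 3084373/51204 ≈ 60.237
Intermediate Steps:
f = 28297/4267 (f = 122/(-251) + 11²/17 = 122*(-1/251) + 121*(1/17) = -122/251 + 121/17 = 28297/4267 ≈ 6.6316)
j(t) = 109/12 (j(t) = 1/(6 + 6) - 1*(-9) = 1/12 + 9 = 109/12)
f*j(u(0)) = (28297/4267)*(109/12) = 3084373/51204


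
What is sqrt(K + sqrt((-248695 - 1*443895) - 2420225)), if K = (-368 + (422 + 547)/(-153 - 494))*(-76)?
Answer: sqrt(11755304180 + 418609*I*sqrt(3112815))/647 ≈ 167.66 + 5.2616*I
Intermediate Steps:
K = 18168940/647 (K = (-368 + 969/(-647))*(-76) = (-368 + 969*(-1/647))*(-76) = (-368 - 969/647)*(-76) = -239065/647*(-76) = 18168940/647 ≈ 28082.)
sqrt(K + sqrt((-248695 - 1*443895) - 2420225)) = sqrt(18168940/647 + sqrt((-248695 - 1*443895) - 2420225)) = sqrt(18168940/647 + sqrt((-248695 - 443895) - 2420225)) = sqrt(18168940/647 + sqrt(-692590 - 2420225)) = sqrt(18168940/647 + sqrt(-3112815)) = sqrt(18168940/647 + I*sqrt(3112815))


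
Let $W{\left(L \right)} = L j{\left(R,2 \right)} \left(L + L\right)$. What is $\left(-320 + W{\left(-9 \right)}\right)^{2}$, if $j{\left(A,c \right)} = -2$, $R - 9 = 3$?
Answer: $414736$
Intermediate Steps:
$R = 12$ ($R = 9 + 3 = 12$)
$W{\left(L \right)} = - 4 L^{2}$ ($W{\left(L \right)} = L \left(-2\right) \left(L + L\right) = - 2 L 2 L = - 4 L^{2}$)
$\left(-320 + W{\left(-9 \right)}\right)^{2} = \left(-320 - 4 \left(-9\right)^{2}\right)^{2} = \left(-320 - 324\right)^{2} = \left(-644\right)^{2} = 414736$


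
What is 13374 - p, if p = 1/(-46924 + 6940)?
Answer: 534746017/39984 ≈ 13374.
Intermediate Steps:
p = -1/39984 (p = 1/(-39984) = -1/39984 ≈ -2.5010e-5)
13374 - p = 13374 - 1*(-1/39984) = 13374 + 1/39984 = 534746017/39984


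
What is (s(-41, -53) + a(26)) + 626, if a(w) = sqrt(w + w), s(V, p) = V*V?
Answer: 2307 + 2*sqrt(13) ≈ 2314.2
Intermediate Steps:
s(V, p) = V**2
a(w) = sqrt(2)*sqrt(w) (a(w) = sqrt(2*w) = sqrt(2)*sqrt(w))
(s(-41, -53) + a(26)) + 626 = ((-41)**2 + sqrt(2)*sqrt(26)) + 626 = (1681 + 2*sqrt(13)) + 626 = 2307 + 2*sqrt(13)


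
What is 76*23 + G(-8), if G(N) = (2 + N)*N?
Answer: 1796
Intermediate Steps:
G(N) = N*(2 + N)
76*23 + G(-8) = 76*23 - 8*(2 - 8) = 1748 - 8*(-6) = 1748 + 48 = 1796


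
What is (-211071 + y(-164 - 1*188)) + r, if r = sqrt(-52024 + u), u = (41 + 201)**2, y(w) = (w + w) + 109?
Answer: -211666 + 2*sqrt(1635) ≈ -2.1159e+5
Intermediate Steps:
y(w) = 109 + 2*w (y(w) = 2*w + 109 = 109 + 2*w)
u = 58564 (u = 242**2 = 58564)
r = 2*sqrt(1635) (r = sqrt(-52024 + 58564) = sqrt(6540) = 2*sqrt(1635) ≈ 80.870)
(-211071 + y(-164 - 1*188)) + r = (-211071 + (109 + 2*(-164 - 1*188))) + 2*sqrt(1635) = (-211071 + (109 + 2*(-164 - 188))) + 2*sqrt(1635) = (-211071 + (109 + 2*(-352))) + 2*sqrt(1635) = (-211071 + (109 - 704)) + 2*sqrt(1635) = (-211071 - 595) + 2*sqrt(1635) = -211666 + 2*sqrt(1635)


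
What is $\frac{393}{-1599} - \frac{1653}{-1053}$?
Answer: $\frac{19054}{14391} \approx 1.324$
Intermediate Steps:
$\frac{393}{-1599} - \frac{1653}{-1053} = 393 \left(- \frac{1}{1599}\right) - - \frac{551}{351} = - \frac{131}{533} + \frac{551}{351} = \frac{19054}{14391}$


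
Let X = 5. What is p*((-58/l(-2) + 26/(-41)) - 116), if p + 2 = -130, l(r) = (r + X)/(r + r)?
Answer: 212696/41 ≈ 5187.7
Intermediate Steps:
l(r) = (5 + r)/(2*r) (l(r) = (r + 5)/(r + r) = (5 + r)/((2*r)) = (5 + r)*(1/(2*r)) = (5 + r)/(2*r))
p = -132 (p = -2 - 130 = -132)
p*((-58/l(-2) + 26/(-41)) - 116) = -132*((-58*(-4/(5 - 2)) + 26/(-41)) - 116) = -132*((-58/((½)*(-½)*3) + 26*(-1/41)) - 116) = -132*((-58/(-¾) - 26/41) - 116) = -132*((-58*(-4/3) - 26/41) - 116) = -132*((232/3 - 26/41) - 116) = -132*(9434/123 - 116) = -132*(-4834/123) = 212696/41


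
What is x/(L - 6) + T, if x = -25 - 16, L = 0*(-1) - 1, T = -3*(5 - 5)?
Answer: 41/7 ≈ 5.8571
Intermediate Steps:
T = 0 (T = -3*0 = 0)
L = -1 (L = 0 - 1 = -1)
x = -41
x/(L - 6) + T = -41/(-1 - 6) + 0 = -41/(-7) + 0 = -41*(-⅐) + 0 = 41/7 + 0 = 41/7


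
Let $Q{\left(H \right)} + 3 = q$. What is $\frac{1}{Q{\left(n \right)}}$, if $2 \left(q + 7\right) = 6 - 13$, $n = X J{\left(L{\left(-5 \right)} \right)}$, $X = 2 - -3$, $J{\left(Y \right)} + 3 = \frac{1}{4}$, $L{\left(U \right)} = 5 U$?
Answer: $- \frac{2}{27} \approx -0.074074$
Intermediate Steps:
$J{\left(Y \right)} = - \frac{11}{4}$ ($J{\left(Y \right)} = -3 + \frac{1}{4} = - \frac{11}{4}$)
$X = 5$ ($X = 2 + 3 = 5$)
$n = - \frac{55}{4}$ ($n = 5 \left(- \frac{11}{4}\right) = - \frac{55}{4} \approx -13.75$)
$q = - \frac{21}{2}$ ($q = -7 + \frac{6 - 13}{2} = -7 + \frac{1}{2} \left(-7\right) = -7 - \frac{7}{2} = - \frac{21}{2} \approx -10.5$)
$Q{\left(H \right)} = - \frac{27}{2}$ ($Q{\left(H \right)} = -3 - \frac{21}{2} = - \frac{27}{2}$)
$\frac{1}{Q{\left(n \right)}} = \frac{1}{- \frac{27}{2}} = - \frac{2}{27}$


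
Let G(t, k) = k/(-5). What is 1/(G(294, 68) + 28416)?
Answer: 5/142012 ≈ 3.5208e-5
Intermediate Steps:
G(t, k) = -k/5 (G(t, k) = k*(-⅕) = -k/5)
1/(G(294, 68) + 28416) = 1/(-⅕*68 + 28416) = 1/(-68/5 + 28416) = 1/(142012/5) = 5/142012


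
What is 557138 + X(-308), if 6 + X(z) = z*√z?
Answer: 557132 - 616*I*√77 ≈ 5.5713e+5 - 5405.4*I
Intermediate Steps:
X(z) = -6 + z^(3/2) (X(z) = -6 + z*√z = -6 + z^(3/2))
557138 + X(-308) = 557138 + (-6 + (-308)^(3/2)) = 557138 + (-6 - 616*I*√77) = 557132 - 616*I*√77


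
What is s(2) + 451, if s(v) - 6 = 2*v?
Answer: 461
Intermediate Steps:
s(v) = 6 + 2*v
s(2) + 451 = (6 + 2*2) + 451 = (6 + 4) + 451 = 10 + 451 = 461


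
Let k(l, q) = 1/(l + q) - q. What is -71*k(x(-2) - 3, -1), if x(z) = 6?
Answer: -213/2 ≈ -106.50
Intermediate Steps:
-71*k(x(-2) - 3, -1) = -71*(1 - 1*(-1)² - 1*(6 - 3)*(-1))/((6 - 3) - 1) = -71*(1 - 1*1 - 1*3*(-1))/(3 - 1) = -71*(1 - 1 + 3)/2 = -71*3/2 = -213/2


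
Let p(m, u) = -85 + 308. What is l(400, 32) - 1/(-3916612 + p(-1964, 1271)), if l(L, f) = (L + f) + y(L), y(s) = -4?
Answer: 1676214493/3916389 ≈ 428.00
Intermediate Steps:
l(L, f) = -4 + L + f (l(L, f) = (L + f) - 4 = -4 + L + f)
p(m, u) = 223
l(400, 32) - 1/(-3916612 + p(-1964, 1271)) = (-4 + 400 + 32) - 1/(-3916612 + 223) = 428 - 1/(-3916389) = 428 - 1*(-1/3916389) = 428 + 1/3916389 = 1676214493/3916389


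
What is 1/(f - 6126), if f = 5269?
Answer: -1/857 ≈ -0.0011669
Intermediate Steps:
1/(f - 6126) = 1/(5269 - 6126) = 1/(-857) = -1/857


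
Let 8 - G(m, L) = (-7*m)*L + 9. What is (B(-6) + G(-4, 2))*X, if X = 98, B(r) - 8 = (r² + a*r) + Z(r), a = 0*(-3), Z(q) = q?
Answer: -1862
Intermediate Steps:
a = 0
B(r) = 8 + r + r² (B(r) = 8 + ((r² + 0*r) + r) = 8 + ((r² + 0) + r) = 8 + (r² + r) = 8 + (r + r²) = 8 + r + r²)
G(m, L) = -1 + 7*L*m (G(m, L) = 8 - ((-7*m)*L + 9) = 8 - (-7*L*m + 9) = 8 - (9 - 7*L*m) = 8 + (-9 + 7*L*m) = -1 + 7*L*m)
(B(-6) + G(-4, 2))*X = ((8 - 6 + (-6)²) + (-1 + 7*2*(-4)))*98 = ((8 - 6 + 36) + (-1 - 56))*98 = (38 - 57)*98 = -19*98 = -1862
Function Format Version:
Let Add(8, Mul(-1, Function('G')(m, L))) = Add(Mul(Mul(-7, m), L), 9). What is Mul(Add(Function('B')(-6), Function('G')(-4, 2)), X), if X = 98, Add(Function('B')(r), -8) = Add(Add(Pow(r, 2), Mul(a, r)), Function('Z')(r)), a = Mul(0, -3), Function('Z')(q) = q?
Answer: -1862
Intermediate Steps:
a = 0
Function('B')(r) = Add(8, r, Pow(r, 2)) (Function('B')(r) = Add(8, Add(Add(Pow(r, 2), Mul(0, r)), r)) = Add(8, Add(Add(Pow(r, 2), 0), r)) = Add(8, Add(Pow(r, 2), r)) = Add(8, Add(r, Pow(r, 2))) = Add(8, r, Pow(r, 2)))
Function('G')(m, L) = Add(-1, Mul(7, L, m)) (Function('G')(m, L) = Add(8, Mul(-1, Add(Mul(Mul(-7, m), L), 9))) = Add(8, Mul(-1, Add(Mul(-7, L, m), 9))) = Add(8, Mul(-1, Add(9, Mul(-7, L, m)))) = Add(8, Add(-9, Mul(7, L, m))) = Add(-1, Mul(7, L, m)))
Mul(Add(Function('B')(-6), Function('G')(-4, 2)), X) = Mul(Add(Add(8, -6, Pow(-6, 2)), Add(-1, Mul(7, 2, -4))), 98) = Mul(Add(Add(8, -6, 36), Add(-1, -56)), 98) = Mul(Add(38, -57), 98) = Mul(-19, 98) = -1862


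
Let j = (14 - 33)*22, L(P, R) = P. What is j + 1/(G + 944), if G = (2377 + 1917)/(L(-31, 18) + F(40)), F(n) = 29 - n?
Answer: -7388965/17677 ≈ -418.00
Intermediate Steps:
j = -418 (j = -19*22 = -418)
G = -2147/21 (G = (2377 + 1917)/(-31 + (29 - 1*40)) = 4294/(-31 + (29 - 40)) = 4294/(-31 - 11) = 4294/(-42) = 4294*(-1/42) = -2147/21 ≈ -102.24)
j + 1/(G + 944) = -418 + 1/(-2147/21 + 944) = -418 + 1/(17677/21) = -418 + 21/17677 = -7388965/17677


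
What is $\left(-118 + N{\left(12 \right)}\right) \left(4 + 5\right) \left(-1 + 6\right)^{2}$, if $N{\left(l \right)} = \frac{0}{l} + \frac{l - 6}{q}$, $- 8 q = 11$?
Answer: $- \frac{302850}{11} \approx -27532.0$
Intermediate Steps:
$q = - \frac{11}{8}$ ($q = \left(- \frac{1}{8}\right) 11 = - \frac{11}{8} \approx -1.375$)
$N{\left(l \right)} = \frac{48}{11} - \frac{8 l}{11}$ ($N{\left(l \right)} = \frac{0}{l} + \frac{l - 6}{- \frac{11}{8}} = 0 + \left(l - 6\right) \left(- \frac{8}{11}\right) = 0 + \left(-6 + l\right) \left(- \frac{8}{11}\right) = 0 - \left(- \frac{48}{11} + \frac{8 l}{11}\right) = \frac{48}{11} - \frac{8 l}{11}$)
$\left(-118 + N{\left(12 \right)}\right) \left(4 + 5\right) \left(-1 + 6\right)^{2} = \left(-118 + \left(\frac{48}{11} - \frac{96}{11}\right)\right) \left(4 + 5\right) \left(-1 + 6\right)^{2} = \left(-118 + \left(\frac{48}{11} - \frac{96}{11}\right)\right) 9 \cdot 5^{2} = \left(-118 - \frac{48}{11}\right) 9 \cdot 25 = \left(- \frac{1346}{11}\right) 225 = - \frac{302850}{11}$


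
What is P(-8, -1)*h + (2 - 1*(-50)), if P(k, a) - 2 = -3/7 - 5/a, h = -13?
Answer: -234/7 ≈ -33.429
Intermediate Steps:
P(k, a) = 11/7 - 5/a (P(k, a) = 2 + (-3/7 - 5/a) = 11/7 - 5/a)
P(-8, -1)*h + (2 - 1*(-50)) = (11/7 - 5/(-1))*(-13) + (2 - 1*(-50)) = (11/7 - 5*(-1))*(-13) + (2 + 50) = (11/7 + 5)*(-13) + 52 = (46/7)*(-13) + 52 = -598/7 + 52 = -234/7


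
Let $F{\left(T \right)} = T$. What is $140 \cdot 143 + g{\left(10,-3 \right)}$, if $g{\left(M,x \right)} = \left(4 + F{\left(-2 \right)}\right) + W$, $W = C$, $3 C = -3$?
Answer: $20021$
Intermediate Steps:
$C = -1$ ($C = \frac{1}{3} \left(-3\right) = -1$)
$W = -1$
$g{\left(M,x \right)} = 1$ ($g{\left(M,x \right)} = \left(4 - 2\right) - 1 = 2 - 1 = 1$)
$140 \cdot 143 + g{\left(10,-3 \right)} = 140 \cdot 143 + 1 = 20020 + 1 = 20021$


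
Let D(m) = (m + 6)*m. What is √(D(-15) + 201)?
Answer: 4*√21 ≈ 18.330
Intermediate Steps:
D(m) = m*(6 + m) (D(m) = (6 + m)*m = m*(6 + m))
√(D(-15) + 201) = √(-15*(6 - 15) + 201) = √(-15*(-9) + 201) = √(135 + 201) = √336 = 4*√21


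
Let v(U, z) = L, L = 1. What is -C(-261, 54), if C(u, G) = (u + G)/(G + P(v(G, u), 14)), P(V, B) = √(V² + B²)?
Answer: 11178/2719 - 207*√197/2719 ≈ 3.0425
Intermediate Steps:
v(U, z) = 1
P(V, B) = √(B² + V²)
C(u, G) = (G + u)/(G + √197) (C(u, G) = (u + G)/(G + √(14² + 1²)) = (G + u)/(G + √(196 + 1)) = (G + u)/(G + √197))
-C(-261, 54) = -(54 - 261)/(54 + √197) = -(-207)/(54 + √197) = 207/(54 + √197)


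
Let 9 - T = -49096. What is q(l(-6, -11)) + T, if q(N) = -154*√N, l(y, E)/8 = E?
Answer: 49105 - 308*I*√22 ≈ 49105.0 - 1444.6*I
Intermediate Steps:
l(y, E) = 8*E
T = 49105 (T = 9 - 1*(-49096) = 9 + 49096 = 49105)
q(l(-6, -11)) + T = -154*2*I*√22 + 49105 = -308*I*√22 + 49105 = 49105 - 308*I*√22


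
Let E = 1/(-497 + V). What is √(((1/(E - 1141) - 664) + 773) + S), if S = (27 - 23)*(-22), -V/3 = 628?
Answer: √17220630935098/905574 ≈ 4.5825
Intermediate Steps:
V = -1884 (V = -3*628 = -1884)
E = -1/2381 (E = 1/(-497 - 1884) = 1/(-2381) = -1/2381 ≈ -0.00041999)
S = -88 (S = 4*(-22) = -88)
√(((1/(E - 1141) - 664) + 773) + S) = √(((1/(-1/2381 - 1141) - 664) + 773) - 88) = √(((1/(-2716722/2381) - 664) + 773) - 88) = √(((-2381/2716722 - 664) + 773) - 88) = √((-1803905789/2716722 + 773) - 88) = √(296120317/2716722 - 88) = √(57048781/2716722) = √17220630935098/905574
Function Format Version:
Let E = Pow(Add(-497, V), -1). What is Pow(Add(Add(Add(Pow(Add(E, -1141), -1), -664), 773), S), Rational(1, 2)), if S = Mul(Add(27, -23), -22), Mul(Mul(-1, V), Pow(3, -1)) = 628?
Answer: Mul(Rational(1, 905574), Pow(17220630935098, Rational(1, 2))) ≈ 4.5825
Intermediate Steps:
V = -1884 (V = Mul(-3, 628) = -1884)
E = Rational(-1, 2381) (E = Pow(Add(-497, -1884), -1) = Pow(-2381, -1) = Rational(-1, 2381) ≈ -0.00041999)
S = -88 (S = Mul(4, -22) = -88)
Pow(Add(Add(Add(Pow(Add(E, -1141), -1), -664), 773), S), Rational(1, 2)) = Pow(Add(Add(Add(Pow(Add(Rational(-1, 2381), -1141), -1), -664), 773), -88), Rational(1, 2)) = Pow(Add(Add(Add(Pow(Rational(-2716722, 2381), -1), -664), 773), -88), Rational(1, 2)) = Pow(Add(Add(Add(Rational(-2381, 2716722), -664), 773), -88), Rational(1, 2)) = Pow(Add(Add(Rational(-1803905789, 2716722), 773), -88), Rational(1, 2)) = Pow(Add(Rational(296120317, 2716722), -88), Rational(1, 2)) = Pow(Rational(57048781, 2716722), Rational(1, 2)) = Mul(Rational(1, 905574), Pow(17220630935098, Rational(1, 2)))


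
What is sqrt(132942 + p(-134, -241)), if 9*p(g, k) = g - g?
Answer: sqrt(132942) ≈ 364.61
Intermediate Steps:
p(g, k) = 0 (p(g, k) = (g - g)/9 = (1/9)*0 = 0)
sqrt(132942 + p(-134, -241)) = sqrt(132942 + 0) = sqrt(132942)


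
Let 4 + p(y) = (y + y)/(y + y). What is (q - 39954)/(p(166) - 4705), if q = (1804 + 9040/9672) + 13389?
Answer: 29934919/5691972 ≈ 5.2591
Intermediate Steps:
p(y) = -3 (p(y) = -4 + (y + y)/(y + y) = -4 + (2*y)/((2*y)) = -4 + (2*y)*(1/(2*y)) = -4 + 1 = -3)
q = 18369467/1209 (q = (1804 + 9040*(1/9672)) + 13389 = (1804 + 1130/1209) + 13389 = 2182166/1209 + 13389 = 18369467/1209 ≈ 15194.)
(q - 39954)/(p(166) - 4705) = (18369467/1209 - 39954)/(-3 - 4705) = -29934919/1209/(-4708) = -29934919/1209*(-1/4708) = 29934919/5691972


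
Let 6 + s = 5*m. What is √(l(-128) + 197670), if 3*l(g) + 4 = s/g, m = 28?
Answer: √113856951/24 ≈ 444.60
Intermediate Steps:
s = 134 (s = -6 + 5*28 = -6 + 140 = 134)
l(g) = -4/3 + 134/(3*g) (l(g) = -4/3 + (134/g)/3 = -4/3 + 134/(3*g))
√(l(-128) + 197670) = √((⅔)*(67 - 2*(-128))/(-128) + 197670) = √((⅔)*(-1/128)*(67 + 256) + 197670) = √((⅔)*(-1/128)*323 + 197670) = √(-323/192 + 197670) = √(37952317/192) = √113856951/24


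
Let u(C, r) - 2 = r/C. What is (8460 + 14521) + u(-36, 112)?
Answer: 206819/9 ≈ 22980.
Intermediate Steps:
u(C, r) = 2 + r/C
(8460 + 14521) + u(-36, 112) = (8460 + 14521) + (2 + 112/(-36)) = 22981 + (2 + 112*(-1/36)) = 22981 + (2 - 28/9) = 22981 - 10/9 = 206819/9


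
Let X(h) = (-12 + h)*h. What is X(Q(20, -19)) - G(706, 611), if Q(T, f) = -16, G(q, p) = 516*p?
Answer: -314828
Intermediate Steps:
X(h) = h*(-12 + h)
X(Q(20, -19)) - G(706, 611) = -16*(-12 - 16) - 516*611 = -16*(-28) - 1*315276 = 448 - 315276 = -314828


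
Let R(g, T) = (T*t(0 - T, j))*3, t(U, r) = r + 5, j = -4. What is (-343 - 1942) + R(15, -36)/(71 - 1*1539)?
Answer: -838568/367 ≈ -2284.9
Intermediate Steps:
t(U, r) = 5 + r
R(g, T) = 3*T (R(g, T) = (T*(5 - 4))*3 = (T*1)*3 = T*3 = 3*T)
(-343 - 1942) + R(15, -36)/(71 - 1*1539) = (-343 - 1942) + (3*(-36))/(71 - 1*1539) = -2285 - 108/(71 - 1539) = -2285 - 108/(-1468) = -2285 - 108*(-1/1468) = -2285 + 27/367 = -838568/367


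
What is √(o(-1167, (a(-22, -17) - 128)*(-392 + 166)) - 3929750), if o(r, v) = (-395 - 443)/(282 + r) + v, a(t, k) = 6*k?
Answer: 2*I*√759291416655/885 ≈ 1969.2*I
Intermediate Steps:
o(r, v) = v - 838/(282 + r) (o(r, v) = -838/(282 + r) + v = v - 838/(282 + r))
√(o(-1167, (a(-22, -17) - 128)*(-392 + 166)) - 3929750) = √((-838 + 282*((6*(-17) - 128)*(-392 + 166)) - 1167*(6*(-17) - 128)*(-392 + 166))/(282 - 1167) - 3929750) = √((-838 + 282*((-102 - 128)*(-226)) - 1167*(-102 - 128)*(-226))/(-885) - 3929750) = √(-(-838 + 282*(-230*(-226)) - (-268410)*(-226))/885 - 3929750) = √(-(-838 + 282*51980 - 1167*51980)/885 - 3929750) = √(-(-838 + 14658360 - 60660660)/885 - 3929750) = √(-1/885*(-46003138) - 3929750) = √(46003138/885 - 3929750) = √(-3431825612/885) = 2*I*√759291416655/885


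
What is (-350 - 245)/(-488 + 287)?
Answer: 595/201 ≈ 2.9602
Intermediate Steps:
(-350 - 245)/(-488 + 287) = -595/(-201) = -595*(-1/201) = 595/201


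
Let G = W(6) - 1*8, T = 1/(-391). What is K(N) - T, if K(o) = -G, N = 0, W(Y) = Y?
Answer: 783/391 ≈ 2.0026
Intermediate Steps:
T = -1/391 ≈ -0.0025575
G = -2 (G = 6 - 1*8 = 6 - 8 = -2)
K(o) = 2 (K(o) = -1*(-2) = 2)
K(N) - T = 2 - 1*(-1/391) = 2 + 1/391 = 783/391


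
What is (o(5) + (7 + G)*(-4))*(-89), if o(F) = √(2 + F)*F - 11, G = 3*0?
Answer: 3471 - 445*√7 ≈ 2293.6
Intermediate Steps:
G = 0
o(F) = -11 + F*√(2 + F) (o(F) = F*√(2 + F) - 11 = -11 + F*√(2 + F))
(o(5) + (7 + G)*(-4))*(-89) = ((-11 + 5*√(2 + 5)) + (7 + 0)*(-4))*(-89) = ((-11 + 5*√7) + 7*(-4))*(-89) = ((-11 + 5*√7) - 28)*(-89) = (-39 + 5*√7)*(-89) = 3471 - 445*√7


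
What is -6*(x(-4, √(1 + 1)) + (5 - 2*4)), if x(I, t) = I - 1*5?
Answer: 72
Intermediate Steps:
x(I, t) = -5 + I (x(I, t) = I - 5 = -5 + I)
-6*(x(-4, √(1 + 1)) + (5 - 2*4)) = -6*((-5 - 4) + (5 - 2*4)) = -6*(-9 + (5 - 8)) = -6*(-9 - 3) = -6*(-12) = 72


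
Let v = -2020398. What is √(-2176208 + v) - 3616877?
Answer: -3616877 + I*√4196606 ≈ -3.6169e+6 + 2048.6*I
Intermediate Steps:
√(-2176208 + v) - 3616877 = √(-2176208 - 2020398) - 3616877 = √(-4196606) - 3616877 = I*√4196606 - 3616877 = -3616877 + I*√4196606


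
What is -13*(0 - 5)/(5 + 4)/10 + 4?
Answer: 85/18 ≈ 4.7222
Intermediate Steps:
-13*(0 - 5)/(5 + 4)/10 + 4 = -13*(-5/9)/10 + 4 = -13*(-5*⅑)/10 + 4 = -(-65)/(9*10) + 4 = -13*(-1/18) + 4 = 13/18 + 4 = 85/18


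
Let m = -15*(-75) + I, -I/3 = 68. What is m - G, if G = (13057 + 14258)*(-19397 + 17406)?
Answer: 54385086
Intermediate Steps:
I = -204 (I = -3*68 = -204)
G = -54384165 (G = 27315*(-1991) = -54384165)
m = 921 (m = -15*(-75) - 204 = 1125 - 204 = 921)
m - G = 921 - 1*(-54384165) = 921 + 54384165 = 54385086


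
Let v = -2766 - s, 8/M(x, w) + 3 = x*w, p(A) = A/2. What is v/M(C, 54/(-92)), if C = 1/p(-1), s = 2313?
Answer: 106659/92 ≈ 1159.3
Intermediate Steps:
p(A) = A/2 (p(A) = A*(1/2) = A/2)
C = -2 (C = 1/((1/2)*(-1)) = 1/(-1/2) = -2)
M(x, w) = 8/(-3 + w*x) (M(x, w) = 8/(-3 + x*w) = 8/(-3 + w*x))
v = -5079 (v = -2766 - 1*2313 = -2766 - 2313 = -5079)
v/M(C, 54/(-92)) = -5079/(8/(-3 + (54/(-92))*(-2))) = -5079/(8/(-3 + (54*(-1/92))*(-2))) = -5079/(8/(-3 - 27/46*(-2))) = -5079/(8/(-3 + 27/23)) = -5079/(8/(-42/23)) = -5079/(8*(-23/42)) = -5079/(-92/21) = -5079*(-21/92) = 106659/92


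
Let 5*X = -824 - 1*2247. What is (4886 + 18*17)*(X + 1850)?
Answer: 32081368/5 ≈ 6.4163e+6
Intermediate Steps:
X = -3071/5 (X = (-824 - 1*2247)/5 = (-824 - 2247)/5 = (⅕)*(-3071) = -3071/5 ≈ -614.20)
(4886 + 18*17)*(X + 1850) = (4886 + 18*17)*(-3071/5 + 1850) = (4886 + 306)*(6179/5) = 5192*(6179/5) = 32081368/5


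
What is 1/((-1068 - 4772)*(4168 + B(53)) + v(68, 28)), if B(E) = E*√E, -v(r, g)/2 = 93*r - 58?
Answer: -6088413/147005706581476 + 19345*√53/36751426645369 ≈ -3.7584e-8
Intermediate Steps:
v(r, g) = 116 - 186*r (v(r, g) = -2*(93*r - 58) = -2*(-58 + 93*r) = 116 - 186*r)
B(E) = E^(3/2)
1/((-1068 - 4772)*(4168 + B(53)) + v(68, 28)) = 1/((-1068 - 4772)*(4168 + 53^(3/2)) + (116 - 186*68)) = 1/(-5840*(4168 + 53*√53) + (116 - 12648)) = 1/((-24341120 - 309520*√53) - 12532) = 1/(-24353652 - 309520*√53)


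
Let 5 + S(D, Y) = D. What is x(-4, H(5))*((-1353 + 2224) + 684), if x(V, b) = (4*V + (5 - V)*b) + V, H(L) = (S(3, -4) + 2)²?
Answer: -31100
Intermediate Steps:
S(D, Y) = -5 + D
H(L) = 0 (H(L) = ((-5 + 3) + 2)² = (-2 + 2)² = 0² = 0)
x(V, b) = 5*V + b*(5 - V) (x(V, b) = (4*V + b*(5 - V)) + V = 5*V + b*(5 - V))
x(-4, H(5))*((-1353 + 2224) + 684) = (5*(-4) + 5*0 - 1*(-4)*0)*((-1353 + 2224) + 684) = (-20 + 0 + 0)*(871 + 684) = -20*1555 = -31100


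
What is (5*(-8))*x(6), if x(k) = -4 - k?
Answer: 400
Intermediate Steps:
(5*(-8))*x(6) = (5*(-8))*(-4 - 1*6) = -40*(-4 - 6) = -40*(-10) = 400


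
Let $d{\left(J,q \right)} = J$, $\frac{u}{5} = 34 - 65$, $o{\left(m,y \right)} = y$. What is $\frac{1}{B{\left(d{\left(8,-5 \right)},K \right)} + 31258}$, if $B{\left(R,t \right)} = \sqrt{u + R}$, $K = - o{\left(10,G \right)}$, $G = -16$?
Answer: $\frac{31258}{977062711} - \frac{7 i \sqrt{3}}{977062711} \approx 3.1992 \cdot 10^{-5} - 1.2409 \cdot 10^{-8} i$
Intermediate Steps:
$u = -155$ ($u = 5 \left(34 - 65\right) = 5 \left(-31\right) = -155$)
$K = 16$ ($K = \left(-1\right) \left(-16\right) = 16$)
$B{\left(R,t \right)} = \sqrt{-155 + R}$
$\frac{1}{B{\left(d{\left(8,-5 \right)},K \right)} + 31258} = \frac{1}{\sqrt{-155 + 8} + 31258} = \frac{1}{\sqrt{-147} + 31258} = \frac{1}{7 i \sqrt{3} + 31258} = \frac{1}{31258 + 7 i \sqrt{3}}$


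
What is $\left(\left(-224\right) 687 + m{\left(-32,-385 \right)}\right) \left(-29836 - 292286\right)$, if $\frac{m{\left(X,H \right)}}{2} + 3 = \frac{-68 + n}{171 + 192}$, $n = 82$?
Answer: $\frac{5998286804756}{121} \approx 4.9573 \cdot 10^{10}$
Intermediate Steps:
$m{\left(X,H \right)} = - \frac{2150}{363}$ ($m{\left(X,H \right)} = -6 + 2 \frac{-68 + 82}{171 + 192} = -6 + 2 \cdot \frac{14}{363} = -6 + \frac{28}{363} = - \frac{2150}{363}$)
$\left(\left(-224\right) 687 + m{\left(-32,-385 \right)}\right) \left(-29836 - 292286\right) = \left(\left(-224\right) 687 - \frac{2150}{363}\right) \left(-29836 - 292286\right) = \left(-153888 - \frac{2150}{363}\right) \left(-322122\right) = \left(- \frac{55863494}{363}\right) \left(-322122\right) = \frac{5998286804756}{121}$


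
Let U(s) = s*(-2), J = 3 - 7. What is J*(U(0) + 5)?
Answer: -20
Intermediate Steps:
J = -4
U(s) = -2*s
J*(U(0) + 5) = -4*(-2*0 + 5) = -4*(0 + 5) = -4*5 = -20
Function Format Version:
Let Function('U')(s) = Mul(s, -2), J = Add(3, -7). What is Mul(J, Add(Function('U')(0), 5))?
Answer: -20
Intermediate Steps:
J = -4
Function('U')(s) = Mul(-2, s)
Mul(J, Add(Function('U')(0), 5)) = Mul(-4, Add(Mul(-2, 0), 5)) = Mul(-4, Add(0, 5)) = Mul(-4, 5) = -20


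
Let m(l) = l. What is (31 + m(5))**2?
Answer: 1296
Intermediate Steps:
(31 + m(5))**2 = (31 + 5)**2 = 36**2 = 1296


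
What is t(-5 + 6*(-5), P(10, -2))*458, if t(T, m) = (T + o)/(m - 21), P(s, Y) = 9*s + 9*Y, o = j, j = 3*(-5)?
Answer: -22900/51 ≈ -449.02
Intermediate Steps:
j = -15
o = -15
P(s, Y) = 9*Y + 9*s
t(T, m) = (-15 + T)/(-21 + m) (t(T, m) = (T - 15)/(m - 21) = (-15 + T)/(-21 + m))
t(-5 + 6*(-5), P(10, -2))*458 = ((-15 + (-5 + 6*(-5)))/(-21 + (9*(-2) + 9*10)))*458 = ((-15 + (-5 - 30))/(-21 + (-18 + 90)))*458 = ((-15 - 35)/(-21 + 72))*458 = (-50/51)*458 = ((1/51)*(-50))*458 = -50/51*458 = -22900/51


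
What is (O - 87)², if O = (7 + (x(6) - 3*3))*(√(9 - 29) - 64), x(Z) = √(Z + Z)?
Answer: 50513 - 10336*√3 - 3400*I*√5 + 1352*I*√15 ≈ 32611.0 - 2366.4*I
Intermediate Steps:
x(Z) = √2*√Z (x(Z) = √(2*Z) = √2*√Z)
O = (-64 + 2*I*√5)*(-2 + 2*√3) (O = (7 + (√2*√6 - 3*3))*(√(9 - 29) - 64) = (7 + (2*√3 - 9))*(√(-20) - 64) = (7 + (-9 + 2*√3))*(2*I*√5 - 64) = (-2 + 2*√3)*(-64 + 2*I*√5) = (-64 + 2*I*√5)*(-2 + 2*√3) ≈ -93.703 + 6.5477*I)
(O - 87)² = ((128 - 128*√3 - 4*I*√5 + 4*I*√15) - 87)² = (41 - 128*√3 - 4*I*√5 + 4*I*√15)²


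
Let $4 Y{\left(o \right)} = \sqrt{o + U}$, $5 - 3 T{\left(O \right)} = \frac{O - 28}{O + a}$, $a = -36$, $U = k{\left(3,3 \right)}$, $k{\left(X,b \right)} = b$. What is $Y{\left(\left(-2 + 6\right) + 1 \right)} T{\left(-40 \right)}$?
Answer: $\frac{13 \sqrt{2}}{19} \approx 0.96762$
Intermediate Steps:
$U = 3$
$T{\left(O \right)} = \frac{5}{3} - \frac{-28 + O}{3 \left(-36 + O\right)}$ ($T{\left(O \right)} = \frac{5}{3} - \frac{\left(O - 28\right) \frac{1}{O - 36}}{3} = \frac{5}{3} - \frac{\left(-28 + O\right) \frac{1}{-36 + O}}{3} = \frac{5}{3} - \frac{\frac{1}{-36 + O} \left(-28 + O\right)}{3} = \frac{5}{3} - \frac{-28 + O}{3 \left(-36 + O\right)}$)
$Y{\left(o \right)} = \frac{\sqrt{3 + o}}{4}$ ($Y{\left(o \right)} = \frac{\sqrt{o + 3}}{4} = \frac{\sqrt{3 + o}}{4}$)
$Y{\left(\left(-2 + 6\right) + 1 \right)} T{\left(-40 \right)} = \frac{\sqrt{3 + \left(\left(-2 + 6\right) + 1\right)}}{4} \frac{4 \left(-38 - 40\right)}{3 \left(-36 - 40\right)} = \frac{\sqrt{3 + \left(4 + 1\right)}}{4} \cdot \frac{4}{3} \frac{1}{-76} \left(-78\right) = \frac{\sqrt{3 + 5}}{4} \cdot \frac{4}{3} \left(- \frac{1}{76}\right) \left(-78\right) = \frac{\sqrt{8}}{4} \cdot \frac{26}{19} = \frac{2 \sqrt{2}}{4} \cdot \frac{26}{19} = \frac{\sqrt{2}}{2} \cdot \frac{26}{19} = \frac{13 \sqrt{2}}{19}$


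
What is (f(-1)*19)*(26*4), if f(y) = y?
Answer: -1976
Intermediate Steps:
(f(-1)*19)*(26*4) = (-1*19)*(26*4) = -19*104 = -1976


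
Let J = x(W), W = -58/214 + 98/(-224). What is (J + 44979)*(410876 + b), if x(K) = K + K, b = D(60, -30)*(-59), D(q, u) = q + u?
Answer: 7875456392483/428 ≈ 1.8401e+10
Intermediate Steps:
b = -1770 (b = (60 - 30)*(-59) = 30*(-59) = -1770)
W = -1213/1712 (W = -58*1/214 + 98*(-1/224) = -29/107 - 7/16 = -1213/1712 ≈ -0.70853)
x(K) = 2*K
J = -1213/856 (J = 2*(-1213/1712) = -1213/856 ≈ -1.4171)
(J + 44979)*(410876 + b) = (-1213/856 + 44979)*(410876 - 1770) = (38500811/856)*409106 = 7875456392483/428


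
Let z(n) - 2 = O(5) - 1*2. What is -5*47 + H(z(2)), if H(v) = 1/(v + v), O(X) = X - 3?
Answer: -939/4 ≈ -234.75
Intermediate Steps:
O(X) = -3 + X
z(n) = 2 (z(n) = 2 + ((-3 + 5) - 1*2) = 2 + (2 - 2) = 2 + 0 = 2)
H(v) = 1/(2*v)
-5*47 + H(z(2)) = -5*47 + (½)/2 = -235 + (½)*(½) = -235 + ¼ = -939/4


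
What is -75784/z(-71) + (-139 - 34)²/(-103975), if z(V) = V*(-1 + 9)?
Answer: 982830216/7382225 ≈ 133.13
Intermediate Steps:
z(V) = 8*V (z(V) = V*8 = 8*V)
-75784/z(-71) + (-139 - 34)²/(-103975) = -75784/(8*(-71)) + (-139 - 34)²/(-103975) = -75784/(-568) + (-173)²*(-1/103975) = -75784*(-1/568) + 29929*(-1/103975) = 9473/71 - 29929/103975 = 982830216/7382225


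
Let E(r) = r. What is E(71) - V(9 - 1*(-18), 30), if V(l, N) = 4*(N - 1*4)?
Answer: -33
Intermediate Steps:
V(l, N) = -16 + 4*N (V(l, N) = 4*(N - 4) = 4*(-4 + N) = -16 + 4*N)
E(71) - V(9 - 1*(-18), 30) = 71 - (-16 + 4*30) = 71 - (-16 + 120) = 71 - 1*104 = 71 - 104 = -33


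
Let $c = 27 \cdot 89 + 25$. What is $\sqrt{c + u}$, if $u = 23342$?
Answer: $\sqrt{25770} \approx 160.53$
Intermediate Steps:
$c = 2428$ ($c = 2403 + 25 = 2428$)
$\sqrt{c + u} = \sqrt{2428 + 23342} = \sqrt{25770}$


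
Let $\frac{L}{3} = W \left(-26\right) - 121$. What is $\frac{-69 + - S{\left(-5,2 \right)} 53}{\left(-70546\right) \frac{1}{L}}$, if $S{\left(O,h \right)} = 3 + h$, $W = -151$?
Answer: $\frac{1906305}{35273} \approx 54.044$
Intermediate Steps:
$L = 11415$ ($L = 3 \left(\left(-151\right) \left(-26\right) - 121\right) = 3 \left(3926 - 121\right) = 3 \cdot 3805 = 11415$)
$\frac{-69 + - S{\left(-5,2 \right)} 53}{\left(-70546\right) \frac{1}{L}} = \frac{-69 + - (3 + 2) 53}{\left(-70546\right) \frac{1}{11415}} = \frac{-69 + \left(-1\right) 5 \cdot 53}{\left(-70546\right) \frac{1}{11415}} = \frac{-69 - 265}{- \frac{70546}{11415}} = \left(-69 - 265\right) \left(- \frac{11415}{70546}\right) = \left(-334\right) \left(- \frac{11415}{70546}\right) = \frac{1906305}{35273}$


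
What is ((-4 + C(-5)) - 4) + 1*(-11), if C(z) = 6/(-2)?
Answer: -22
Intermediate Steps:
C(z) = -3 (C(z) = 6*(-½) = -3)
((-4 + C(-5)) - 4) + 1*(-11) = ((-4 - 3) - 4) + 1*(-11) = (-7 - 4) - 11 = -11 - 11 = -22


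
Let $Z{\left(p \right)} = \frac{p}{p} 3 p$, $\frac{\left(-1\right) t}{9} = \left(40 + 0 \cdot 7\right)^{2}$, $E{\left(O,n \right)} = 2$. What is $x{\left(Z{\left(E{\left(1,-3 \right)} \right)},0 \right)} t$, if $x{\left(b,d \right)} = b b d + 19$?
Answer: $-273600$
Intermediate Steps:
$t = -14400$ ($t = - 9 \left(40 + 0 \cdot 7\right)^{2} = - 9 \left(40 + 0\right)^{2} = - 9 \cdot 40^{2} = \left(-9\right) 1600 = -14400$)
$Z{\left(p \right)} = 3 p$ ($Z{\left(p \right)} = 1 \cdot 3 p = 3 p$)
$x{\left(b,d \right)} = 19 + d b^{2}$ ($x{\left(b,d \right)} = b^{2} d + 19 = d b^{2} + 19 = 19 + d b^{2}$)
$x{\left(Z{\left(E{\left(1,-3 \right)} \right)},0 \right)} t = \left(19 + 0 \left(3 \cdot 2\right)^{2}\right) \left(-14400\right) = \left(19 + 0 \cdot 6^{2}\right) \left(-14400\right) = \left(19 + 0 \cdot 36\right) \left(-14400\right) = \left(19 + 0\right) \left(-14400\right) = 19 \left(-14400\right) = -273600$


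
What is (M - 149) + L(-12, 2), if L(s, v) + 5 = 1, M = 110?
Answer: -43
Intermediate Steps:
L(s, v) = -4 (L(s, v) = -5 + 1 = -4)
(M - 149) + L(-12, 2) = (110 - 149) - 4 = -39 - 4 = -43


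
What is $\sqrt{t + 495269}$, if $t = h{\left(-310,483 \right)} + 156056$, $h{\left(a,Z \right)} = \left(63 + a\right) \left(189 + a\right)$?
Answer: $2 \sqrt{170303} \approx 825.36$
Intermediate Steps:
$t = 185943$ ($t = \left(11907 + \left(-310\right)^{2} + 252 \left(-310\right)\right) + 156056 = \left(11907 + 96100 - 78120\right) + 156056 = 29887 + 156056 = 185943$)
$\sqrt{t + 495269} = \sqrt{185943 + 495269} = \sqrt{681212} = 2 \sqrt{170303}$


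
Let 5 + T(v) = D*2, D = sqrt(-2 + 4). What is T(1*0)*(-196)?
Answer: 980 - 392*sqrt(2) ≈ 425.63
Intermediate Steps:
D = sqrt(2) ≈ 1.4142
T(v) = -5 + 2*sqrt(2) (T(v) = -5 + sqrt(2)*2 = -5 + 2*sqrt(2))
T(1*0)*(-196) = (-5 + 2*sqrt(2))*(-196) = 980 - 392*sqrt(2)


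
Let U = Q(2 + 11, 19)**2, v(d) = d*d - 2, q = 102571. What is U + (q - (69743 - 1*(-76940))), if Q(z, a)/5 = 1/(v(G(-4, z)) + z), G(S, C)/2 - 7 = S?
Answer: -97443383/2209 ≈ -44112.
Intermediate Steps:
G(S, C) = 14 + 2*S
v(d) = -2 + d**2 (v(d) = d**2 - 2 = -2 + d**2)
Q(z, a) = 5/(34 + z) (Q(z, a) = 5/((-2 + (14 + 2*(-4))**2) + z) = 5/((-2 + (14 - 8)**2) + z) = 5/((-2 + 6**2) + z) = 5/((-2 + 36) + z) = 5/(34 + z))
U = 25/2209 (U = (5/(34 + (2 + 11)))**2 = (5/(34 + 13))**2 = (5/47)**2 = 25/2209 ≈ 0.011317)
U + (q - (69743 - 1*(-76940))) = 25/2209 + (102571 - (69743 - 1*(-76940))) = 25/2209 + (102571 - (69743 + 76940)) = 25/2209 + (102571 - 1*146683) = 25/2209 + (102571 - 146683) = 25/2209 - 44112 = -97443383/2209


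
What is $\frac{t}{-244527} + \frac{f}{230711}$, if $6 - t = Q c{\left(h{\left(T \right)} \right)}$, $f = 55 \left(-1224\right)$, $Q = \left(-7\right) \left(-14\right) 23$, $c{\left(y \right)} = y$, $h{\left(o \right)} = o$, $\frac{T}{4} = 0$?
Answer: $- \frac{5487647302}{18805022899} \approx -0.29182$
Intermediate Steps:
$T = 0$ ($T = 4 \cdot 0 = 0$)
$Q = 2254$ ($Q = 98 \cdot 23 = 2254$)
$f = -67320$
$t = 6$ ($t = 6 - 2254 \cdot 0 = 6 - 0 = 6 + 0 = 6$)
$\frac{t}{-244527} + \frac{f}{230711} = \frac{6}{-244527} - \frac{67320}{230711} = 6 \left(- \frac{1}{244527}\right) - \frac{67320}{230711} = - \frac{2}{81509} - \frac{67320}{230711} = - \frac{5487647302}{18805022899}$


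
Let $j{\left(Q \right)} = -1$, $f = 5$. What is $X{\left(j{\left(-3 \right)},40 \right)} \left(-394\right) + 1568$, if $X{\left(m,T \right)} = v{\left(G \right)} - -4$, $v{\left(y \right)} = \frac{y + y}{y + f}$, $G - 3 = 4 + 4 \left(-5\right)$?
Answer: $- \frac{2577}{2} \approx -1288.5$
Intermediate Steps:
$G = -13$ ($G = 3 + \left(4 + 4 \left(-5\right)\right) = 3 + \left(4 - 20\right) = 3 - 16 = -13$)
$v{\left(y \right)} = \frac{2 y}{5 + y}$ ($v{\left(y \right)} = \frac{y + y}{y + 5} = \frac{2 y}{5 + y}$)
$X{\left(m,T \right)} = \frac{29}{4}$ ($X{\left(m,T \right)} = 2 \left(-13\right) \frac{1}{5 - 13} - -4 = 2 \left(-13\right) \frac{1}{-8} + 4 = 2 \left(-13\right) \left(- \frac{1}{8}\right) + 4 = \frac{13}{4} + 4 = \frac{29}{4}$)
$X{\left(j{\left(-3 \right)},40 \right)} \left(-394\right) + 1568 = \frac{29}{4} \left(-394\right) + 1568 = - \frac{5713}{2} + 1568 = - \frac{2577}{2}$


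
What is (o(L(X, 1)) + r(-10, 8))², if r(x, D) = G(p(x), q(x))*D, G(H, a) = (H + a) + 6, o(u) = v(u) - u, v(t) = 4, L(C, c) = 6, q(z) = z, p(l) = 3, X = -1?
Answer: 100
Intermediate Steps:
o(u) = 4 - u
G(H, a) = 6 + H + a
r(x, D) = D*(9 + x) (r(x, D) = (6 + 3 + x)*D = (9 + x)*D = D*(9 + x))
(o(L(X, 1)) + r(-10, 8))² = ((4 - 1*6) + 8*(9 - 10))² = ((4 - 6) + 8*(-1))² = (-2 - 8)² = (-10)² = 100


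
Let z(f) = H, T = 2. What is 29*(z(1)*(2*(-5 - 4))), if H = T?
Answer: -1044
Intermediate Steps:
H = 2
z(f) = 2
29*(z(1)*(2*(-5 - 4))) = 29*(2*(2*(-5 - 4))) = 29*(2*(2*(-9))) = 29*(2*(-18)) = 29*(-36) = -1044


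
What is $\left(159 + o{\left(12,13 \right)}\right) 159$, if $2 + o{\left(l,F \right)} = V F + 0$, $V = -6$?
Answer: $12561$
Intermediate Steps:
$o{\left(l,F \right)} = -2 - 6 F$ ($o{\left(l,F \right)} = -2 + \left(- 6 F + 0\right) = -2 - 6 F$)
$\left(159 + o{\left(12,13 \right)}\right) 159 = \left(159 - 80\right) 159 = 79 \cdot 159 = 12561$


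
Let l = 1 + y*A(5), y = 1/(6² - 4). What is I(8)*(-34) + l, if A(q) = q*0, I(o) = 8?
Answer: -271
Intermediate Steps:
A(q) = 0
y = 1/32 (y = 1/(36 - 4) = 1/32 ≈ 0.031250)
l = 1 (l = 1 + (1/32)*0 = 1 + 0 = 1)
I(8)*(-34) + l = 8*(-34) + 1 = -272 + 1 = -271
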